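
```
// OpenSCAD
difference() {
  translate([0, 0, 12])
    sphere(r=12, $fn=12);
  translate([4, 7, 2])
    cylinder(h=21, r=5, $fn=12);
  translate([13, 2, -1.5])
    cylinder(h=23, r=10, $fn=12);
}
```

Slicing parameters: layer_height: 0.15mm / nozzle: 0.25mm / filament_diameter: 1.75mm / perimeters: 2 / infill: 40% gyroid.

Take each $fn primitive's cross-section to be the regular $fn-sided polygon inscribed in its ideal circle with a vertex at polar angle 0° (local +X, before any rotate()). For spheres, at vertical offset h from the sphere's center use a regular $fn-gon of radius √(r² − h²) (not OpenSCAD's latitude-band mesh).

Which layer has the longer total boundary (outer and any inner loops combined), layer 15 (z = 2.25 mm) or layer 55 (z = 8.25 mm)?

layer 55 (z = 8.25 mm)

Layer 15 (z = 2.25): the r=12 sphere slices to a regular 12-gon of circumradius 6.996 (√(r²−h²) with h=9.75 from center) (perimeter = 2·12·6.996·sin(180°/12) = 43.45 mm); the cylinder at (4, 7): section is a regular 12-gon, circumradius r=5 (perimeter = 2·12·5.000·sin(180°/12) = 31.06 mm); the r=10 cylinder at (13, 2) contributes a regular 12-gon of circumradius 10 (perimeter = 2·12·10.000·sin(180°/12) = 62.12 mm); After the difference (first − rest): starting from the r=12 sphere, the r=5 cylinder at (4, 7) partially overlaps it — only the 21.11 mm² overlap (of its 75.00 mm²) is removed, clipping the outline; the r=10 cylinder at (13, 2) partially overlaps it — only the 16.91 mm² overlap (of its 300.00 mm²) is removed, clipping the outline — boundary = 40.68 mm. So its perimeter = 40.68 mm. Layer 55 (z = 8.25): the r=12 sphere contributes a regular 12-gon of circumradius √(12²−3.75²) = 11.399 (perimeter = 2·12·11.399·sin(180°/12) = 70.81 mm); the cylinder at (4, 7): section is a regular 12-gon, circumradius r=5 (perimeter = 2·12·5.000·sin(180°/12) = 31.06 mm); the r=10 cylinder at (13, 2) gives a regular 12-gon of circumradius 10 (constant along its height) (perimeter = 2·12·10.000·sin(180°/12) = 62.12 mm); Taking the first minus the rest: starting from the r=12 sphere, the r=5 cylinder at (4, 7) partially overlaps it — only the 63.02 mm² overlap (of its 75.00 mm²) is removed, clipping the outline; the r=10 cylinder at (13, 2) partially overlaps it — only the 62.85 mm² overlap (of its 300.00 mm²) is removed, clipping the outline — boundary = 69.81 mm. So its perimeter = 69.81 mm. Layer 55 is larger (69.81 vs 40.68 mm).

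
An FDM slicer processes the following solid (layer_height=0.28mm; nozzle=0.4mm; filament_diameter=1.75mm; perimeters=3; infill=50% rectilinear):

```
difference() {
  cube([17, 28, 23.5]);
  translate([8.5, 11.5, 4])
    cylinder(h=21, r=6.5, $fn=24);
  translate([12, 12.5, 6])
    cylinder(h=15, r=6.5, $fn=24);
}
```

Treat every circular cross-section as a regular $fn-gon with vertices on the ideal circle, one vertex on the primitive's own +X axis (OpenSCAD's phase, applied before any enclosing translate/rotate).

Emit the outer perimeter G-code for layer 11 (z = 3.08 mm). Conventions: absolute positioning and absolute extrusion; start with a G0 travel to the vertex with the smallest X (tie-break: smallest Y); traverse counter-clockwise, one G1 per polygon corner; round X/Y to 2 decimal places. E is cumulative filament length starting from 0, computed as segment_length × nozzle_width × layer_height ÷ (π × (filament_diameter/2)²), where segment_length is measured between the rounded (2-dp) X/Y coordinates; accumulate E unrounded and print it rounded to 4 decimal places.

G0 X0.00 Y0.00 Z3.08
G1 X17.00 Y0.00 E0.7916
G1 X17.00 Y28.00 E2.0954
G1 X0.00 Y28.00 E2.8870
G1 X0.00 Y0.00 E4.1908

At z = 3.08 mm: the 17×28 cube contributes its full rectangle; the cylinder at (8.5, 11.5) is absent (z outside [4, 25]); the cylinder at (12, 12.5) is absent (z outside [6, 21]); After the difference (first − rest): none of the subtracted shapes is present at this height, so the 17×28 cube is unchanged — 1 connected region. The outline is a single polygon with 4 vertices. Extrusion per mm of travel: 0.4 × 0.28 / (π × 0.875²) = 0.046564. Accumulating E over each segment gives final E = 4.1908.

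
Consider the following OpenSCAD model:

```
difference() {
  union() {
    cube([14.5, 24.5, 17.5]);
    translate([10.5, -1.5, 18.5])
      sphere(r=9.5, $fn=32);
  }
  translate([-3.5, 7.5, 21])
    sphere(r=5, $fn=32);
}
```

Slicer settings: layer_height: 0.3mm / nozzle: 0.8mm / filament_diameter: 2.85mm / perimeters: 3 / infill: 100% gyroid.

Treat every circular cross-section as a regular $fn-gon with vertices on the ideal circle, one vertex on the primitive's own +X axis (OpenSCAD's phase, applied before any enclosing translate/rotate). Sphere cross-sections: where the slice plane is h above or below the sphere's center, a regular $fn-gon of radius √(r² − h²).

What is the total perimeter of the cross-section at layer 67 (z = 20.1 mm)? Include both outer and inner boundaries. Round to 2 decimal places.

At z = 20.1 mm: the cube is not intersected at this z (z outside [0, 17.5]); the r=9.5 sphere at (10.5, -1.5) contributes a regular 32-gon of circumradius √(9.5²−1.6²) = 9.364 (perimeter = 2·32·9.364·sin(180°/32) = 58.74 mm); Merging all regions: only the r=9.5 sphere at (10.5, -1.5) is present, so the union is just that shape — boundary = 58.74 mm; the r=5 sphere at (-3.5, 7.5) contributes a regular 32-gon of circumradius √(5²−0.9²) = 4.918 (perimeter = 2·32·4.918·sin(180°/32) = 30.85 mm); After the difference (first − rest): starting from the result so far, the r=5 sphere at (-3.5, 7.5) misses the remaining region (no effect) — boundary = 58.74 mm. Overall, the cross-section is a single solid region. Total boundary length (outer) = 58.74 mm.

58.74 mm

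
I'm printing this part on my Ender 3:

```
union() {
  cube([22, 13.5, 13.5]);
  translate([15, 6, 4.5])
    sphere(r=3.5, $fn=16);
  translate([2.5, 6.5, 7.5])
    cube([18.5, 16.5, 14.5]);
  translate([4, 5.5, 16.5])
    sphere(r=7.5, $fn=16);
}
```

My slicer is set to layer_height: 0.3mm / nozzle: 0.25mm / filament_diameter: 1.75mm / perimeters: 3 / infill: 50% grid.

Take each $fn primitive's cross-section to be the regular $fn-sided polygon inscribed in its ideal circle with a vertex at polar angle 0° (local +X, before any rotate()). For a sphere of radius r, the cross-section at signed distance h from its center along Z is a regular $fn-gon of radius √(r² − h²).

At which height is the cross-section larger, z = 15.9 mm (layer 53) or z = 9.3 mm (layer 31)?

Layer 53 (z = 15.9): the cube is not intersected at this z (z outside [0, 13.5]); the sphere at (15, 6) is not intersected at this z (|z−center|=11.400 > r=3.5); the cube at (2.5, 6.5) (footprint 18.5×16.5) is included at this height (area 305.25 mm²); the r=7.5 sphere at (4, 5.5) contributes a regular 16-gon of circumradius √(7.5²−0.6²) = 7.476 (area = (16/2)·7.476²·sin(360°/16) = 171.11 mm²); Combining (union): the regions partially overlap — summed areas 476.36 mm² minus the doubly-counted overlap 44.89 mm² gives 431.47 mm² — area = 431.47 mm². So its area = 431.47 mm². Layer 31 (z = 9.3): the cube (footprint 22×13.5) is included at this height (area 297.00 mm²); the sphere at (15, 6) does not reach this height (|z−center|=4.800 > r=3.5); the 18.5×16.5 cube at (2.5, 6.5) contributes its full rectangle (area 305.25 mm²); the sphere at (4, 5.5): section is a regular 16-gon, circumradius = √(r²−h²) = √(7.5²−7.2²) = 2.100 (area = (16/2)·2.100²·sin(360°/16) = 13.50 mm²); Combining (union): the regions partially overlap — summed areas 615.75 mm² minus the doubly-counted overlap 143.00 mm² gives 472.75 mm² — area = 472.75 mm². So its area = 472.75 mm². Layer 31 is larger (472.75 vs 431.47 mm²).

layer 31 (z = 9.3 mm)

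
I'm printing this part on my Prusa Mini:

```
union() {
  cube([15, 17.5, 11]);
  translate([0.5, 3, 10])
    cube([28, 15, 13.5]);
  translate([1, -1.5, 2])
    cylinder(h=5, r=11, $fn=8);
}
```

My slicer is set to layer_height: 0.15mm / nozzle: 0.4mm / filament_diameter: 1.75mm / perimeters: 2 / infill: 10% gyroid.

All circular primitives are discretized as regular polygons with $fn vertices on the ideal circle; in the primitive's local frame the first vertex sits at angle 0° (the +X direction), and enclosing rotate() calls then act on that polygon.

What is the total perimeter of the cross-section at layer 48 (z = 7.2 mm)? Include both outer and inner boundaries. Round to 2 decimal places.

65.00 mm

At z = 7.2 mm: the cube is present — its section is the full 15×17.5 rectangle (perimeter 65.00 mm); the cube at (0.5, 3) is not intersected at this z (z outside [10, 23.5]); the cylinder at (1, -1.5) is not intersected at this z (z outside [2, 7]); Combining (union): only the 15×17.5 cube is present, so the union is just that shape — boundary = 65.00 mm. Overall, the cross-section is a single solid region. Total boundary length (outer) = 65.00 mm.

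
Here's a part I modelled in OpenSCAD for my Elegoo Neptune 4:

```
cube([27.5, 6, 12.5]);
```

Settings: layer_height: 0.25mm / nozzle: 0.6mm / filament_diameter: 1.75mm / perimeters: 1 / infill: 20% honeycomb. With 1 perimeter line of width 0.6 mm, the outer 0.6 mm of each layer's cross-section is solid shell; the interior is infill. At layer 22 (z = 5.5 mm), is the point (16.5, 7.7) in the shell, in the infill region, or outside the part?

At z = 5.5 mm: the cube is present — its section is the full 27.5×6 rectangle. Overall, the cross-section is a single solid region. The nearest boundary edge runs (27.50, 6.00)→(0.00, 6.00); distance from the point to it = 1.70 mm. The point is not inside any of the regions above, so it lies outside the cross-section (1.70 mm from the nearest boundary).

outside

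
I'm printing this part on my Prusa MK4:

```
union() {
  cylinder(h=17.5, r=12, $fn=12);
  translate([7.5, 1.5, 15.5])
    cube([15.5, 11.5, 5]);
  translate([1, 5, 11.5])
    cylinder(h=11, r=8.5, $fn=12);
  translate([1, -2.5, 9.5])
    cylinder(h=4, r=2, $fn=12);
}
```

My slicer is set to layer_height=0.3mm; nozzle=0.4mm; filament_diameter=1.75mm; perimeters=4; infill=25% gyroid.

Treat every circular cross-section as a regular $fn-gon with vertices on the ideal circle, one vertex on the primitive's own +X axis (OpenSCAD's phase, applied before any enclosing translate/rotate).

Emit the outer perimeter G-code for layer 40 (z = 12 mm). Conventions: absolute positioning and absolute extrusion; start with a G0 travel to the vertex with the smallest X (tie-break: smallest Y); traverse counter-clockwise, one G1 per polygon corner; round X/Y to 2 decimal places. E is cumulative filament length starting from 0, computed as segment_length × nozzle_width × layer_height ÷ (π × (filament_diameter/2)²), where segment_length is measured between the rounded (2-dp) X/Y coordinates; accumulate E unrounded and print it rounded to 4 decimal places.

G0 X-12.00 Y0.00 Z12.00
G1 X-10.39 Y-6.00 E0.3099
G1 X-6.00 Y-10.39 E0.6197
G1 X0.00 Y-12.00 E0.9296
G1 X6.00 Y-10.39 E1.2395
G1 X10.39 Y-6.00 E1.5493
G1 X12.00 Y0.00 E1.8592
G1 X10.39 Y6.00 E2.1691
G1 X8.81 Y7.58 E2.2806
G1 X8.36 Y9.25 E2.3669
G1 X5.25 Y12.36 E2.5863
G1 X1.00 Y13.50 E2.8059
G1 X-3.25 Y12.36 E3.0254
G1 X-4.93 Y10.68 E3.1439
G1 X-6.00 Y10.39 E3.1992
G1 X-10.39 Y6.00 E3.5090
G1 X-12.00 Y0.00 E3.8189

At z = 12 mm: the r=12 cylinder gives a regular 12-gon of circumradius 12 (constant along its height); the cube at (7.5, 1.5) is absent (z outside [15.5, 20.5]); the cylinder at (1, 5): section is a regular 12-gon, circumradius r=8.5; the cylinder at (1, -2.5): section is a regular 12-gon, circumradius r=2; Taking the union: the regions partially overlap (shared area 210.43 mm²), so overlapping operands fuse into one piece — 1 connected region. The outline is a single polygon with 16 vertices. Extrusion per mm of travel: 0.4 × 0.3 / (π × 0.875²) = 0.049890. Accumulating E over each segment gives final E = 3.8189.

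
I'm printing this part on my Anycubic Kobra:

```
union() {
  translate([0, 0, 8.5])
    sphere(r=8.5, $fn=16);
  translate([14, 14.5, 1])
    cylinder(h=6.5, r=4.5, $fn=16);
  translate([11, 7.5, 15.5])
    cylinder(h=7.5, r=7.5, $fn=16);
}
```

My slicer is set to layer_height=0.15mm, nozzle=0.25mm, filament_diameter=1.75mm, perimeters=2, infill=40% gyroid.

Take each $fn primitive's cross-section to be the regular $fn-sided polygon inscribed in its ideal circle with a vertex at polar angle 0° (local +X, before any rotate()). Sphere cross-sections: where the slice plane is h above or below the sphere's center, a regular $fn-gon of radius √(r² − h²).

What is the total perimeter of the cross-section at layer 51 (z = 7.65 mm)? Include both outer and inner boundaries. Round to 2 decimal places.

At z = 7.65 mm: the sphere: section is a regular 16-gon, circumradius = √(r²−h²) = √(8.5²−0.85²) = 8.457 (perimeter = 2·16·8.457·sin(180°/16) = 52.80 mm); the cylinder at (14, 14.5) is not intersected at this z (z outside [1, 7.5]); the cylinder at (11, 7.5) does not reach this height (z outside [15.5, 23]); Taking the union: only the r=8.5 sphere is present, so the union is just that shape — boundary = 52.80 mm. Overall, the cross-section is a single solid region. Total boundary length (outer) = 52.80 mm.

52.80 mm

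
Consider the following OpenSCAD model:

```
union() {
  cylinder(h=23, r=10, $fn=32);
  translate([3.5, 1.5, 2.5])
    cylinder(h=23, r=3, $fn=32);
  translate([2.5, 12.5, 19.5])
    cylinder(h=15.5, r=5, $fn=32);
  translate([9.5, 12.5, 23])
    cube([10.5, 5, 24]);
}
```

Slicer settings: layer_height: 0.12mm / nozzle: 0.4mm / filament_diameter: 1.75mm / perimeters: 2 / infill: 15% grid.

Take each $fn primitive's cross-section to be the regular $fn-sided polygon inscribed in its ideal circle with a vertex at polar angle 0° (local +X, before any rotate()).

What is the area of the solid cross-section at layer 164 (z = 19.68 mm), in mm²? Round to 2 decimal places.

At z = 19.68 mm: the r=10 cylinder gives a regular 32-gon of circumradius 10 (constant along its height) (area = (32/2)·10.000²·sin(360°/32) = 312.14 mm²); the r=3 cylinder at (3.5, 1.5) contributes a regular 32-gon of circumradius 3 (area = (32/2)·3.000²·sin(360°/32) = 28.09 mm²); the r=5 cylinder at (2.5, 12.5) gives a regular 32-gon of circumradius 5 (constant along its height) (area = (32/2)·5.000²·sin(360°/32) = 78.04 mm²); the cube at (9.5, 12.5) is not intersected at this z (z outside [23, 47]); Combining (union): the regions partially overlap — summed areas 418.27 mm² minus the doubly-counted overlap 38.94 mm² gives 379.34 mm² — area = 379.34 mm². Overall, the cross-section is a single solid region. Net area = 379.34 mm².

379.34 mm²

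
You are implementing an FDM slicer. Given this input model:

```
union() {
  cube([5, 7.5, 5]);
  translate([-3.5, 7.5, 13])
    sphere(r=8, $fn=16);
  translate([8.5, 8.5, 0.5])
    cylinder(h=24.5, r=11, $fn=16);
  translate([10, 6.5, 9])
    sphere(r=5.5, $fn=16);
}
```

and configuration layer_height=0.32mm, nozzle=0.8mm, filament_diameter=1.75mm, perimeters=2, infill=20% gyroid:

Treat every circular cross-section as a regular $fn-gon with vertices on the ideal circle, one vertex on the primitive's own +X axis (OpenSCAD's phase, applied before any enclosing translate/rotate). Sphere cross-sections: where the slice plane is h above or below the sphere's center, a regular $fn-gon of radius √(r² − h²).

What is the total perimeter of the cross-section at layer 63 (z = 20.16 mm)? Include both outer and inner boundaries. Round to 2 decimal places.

76.84 mm

At z = 20.16 mm: the cube does not reach this height (z outside [0, 5]); the r=8 sphere at (-3.5, 7.5) slices to a regular 16-gon of circumradius 3.569 (√(r²−h²) with h=7.16 from center) (perimeter = 2·16·3.569·sin(180°/16) = 22.28 mm); the r=11 cylinder at (8.5, 8.5) contributes a regular 16-gon of circumradius 11 (perimeter = 2·16·11.000·sin(180°/16) = 68.67 mm); the sphere at (10, 6.5) is not intersected at this z (|z−center|=11.160 > r=5.5); Merging all regions: the regions partially overlap (shared area 10.24 mm²), so the edge portions inside another operand are dropped and the merged outline is re-measured after clipping — boundary = 76.84 mm. Overall, the cross-section is a single solid region. Total boundary length (outer) = 76.84 mm.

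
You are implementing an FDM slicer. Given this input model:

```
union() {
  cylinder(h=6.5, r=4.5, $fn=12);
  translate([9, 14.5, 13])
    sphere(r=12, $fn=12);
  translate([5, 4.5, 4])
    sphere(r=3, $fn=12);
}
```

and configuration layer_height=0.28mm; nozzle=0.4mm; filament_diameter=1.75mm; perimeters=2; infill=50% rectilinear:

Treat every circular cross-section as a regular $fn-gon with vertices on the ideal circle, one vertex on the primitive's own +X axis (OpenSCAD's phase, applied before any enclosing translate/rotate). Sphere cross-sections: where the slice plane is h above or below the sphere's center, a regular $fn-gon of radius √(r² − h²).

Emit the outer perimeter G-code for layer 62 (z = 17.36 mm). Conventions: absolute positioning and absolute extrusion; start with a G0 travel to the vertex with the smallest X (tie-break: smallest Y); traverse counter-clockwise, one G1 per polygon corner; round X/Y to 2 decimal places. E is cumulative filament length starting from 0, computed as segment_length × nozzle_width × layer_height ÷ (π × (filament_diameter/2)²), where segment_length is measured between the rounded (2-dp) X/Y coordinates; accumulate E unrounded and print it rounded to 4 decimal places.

At z = 17.36 mm: the cylinder is not intersected at this z (z outside [0, 6.5]); the r=12 sphere at (9, 14.5) slices to a regular 12-gon of circumradius 11.180 (√(r²−h²) with h=4.36 from center); the sphere at (5, 4.5) does not reach this height (|z−center|=13.360 > r=3); Taking the union: only the r=12 sphere at (9, 14.5) is present, so the union is just that shape — 1 connected region. The outline is a single polygon with 12 vertices. Extrusion per mm of travel: 0.4 × 0.28 / (π × 0.875²) = 0.046564. Accumulating E over each segment gives final E = 3.2334.

G0 X-2.18 Y14.50 Z17.36
G1 X-0.68 Y8.91 E0.2695
G1 X3.41 Y4.82 E0.5388
G1 X9.00 Y3.32 E0.8083
G1 X14.59 Y4.82 E1.0778
G1 X18.68 Y8.91 E1.3472
G1 X20.18 Y14.50 E1.6167
G1 X18.68 Y20.09 E1.8862
G1 X14.59 Y24.18 E2.1555
G1 X9.00 Y25.68 E2.4250
G1 X3.41 Y24.18 E2.6945
G1 X-0.68 Y20.09 E2.9638
G1 X-2.18 Y14.50 E3.2334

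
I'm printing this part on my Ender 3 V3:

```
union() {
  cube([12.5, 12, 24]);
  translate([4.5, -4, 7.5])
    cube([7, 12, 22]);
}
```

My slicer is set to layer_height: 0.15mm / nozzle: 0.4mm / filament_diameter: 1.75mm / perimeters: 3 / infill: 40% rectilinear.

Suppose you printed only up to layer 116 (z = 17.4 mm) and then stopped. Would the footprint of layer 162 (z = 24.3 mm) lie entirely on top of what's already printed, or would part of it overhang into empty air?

entirely on top

Compare the two slices. At z = 17.4: the cube (footprint 12.5×12) is included at this height (area 150.00 mm²); the 7×12 cube at (4.5, -4) contributes its full rectangle (area 84.00 mm²); Taking the union: the regions partially overlap — summed areas 234.00 mm² minus the doubly-counted overlap 56.00 mm² gives 178.00 mm² — area = 178.00 mm². At z = 24.3: the cube does not reach this height (z outside [0, 24]); the cube at (4.5, -4) is present — its section is the full 7×12 rectangle (area 84.00 mm²); Combining (union): only the 7×12 cube at (4.5, -4) is present, so the union is just that shape — area = 84.00 mm². Checking containment: the cross-section at z = 24.3 is a subset of the cross-section at z = 17.4.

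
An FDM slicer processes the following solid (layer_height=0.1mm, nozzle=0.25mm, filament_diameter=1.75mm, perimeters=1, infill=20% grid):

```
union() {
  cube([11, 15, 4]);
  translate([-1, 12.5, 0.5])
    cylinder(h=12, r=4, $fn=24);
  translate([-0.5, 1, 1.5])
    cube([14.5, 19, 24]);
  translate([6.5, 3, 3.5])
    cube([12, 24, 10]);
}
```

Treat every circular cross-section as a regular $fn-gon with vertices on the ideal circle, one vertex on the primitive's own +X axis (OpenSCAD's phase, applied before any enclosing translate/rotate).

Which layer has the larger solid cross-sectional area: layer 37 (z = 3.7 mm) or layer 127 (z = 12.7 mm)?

layer 37 (z = 3.7 mm)

Layer 37 (z = 3.7): the cube (footprint 11×15) is included at this height (area 165.00 mm²); the r=4 cylinder at (-1, 12.5) gives a regular 24-gon of circumradius 4 (constant along its height) (area = (24/2)·4.000²·sin(360°/24) = 49.69 mm²); the cube at (-0.5, 1) is present — its section is the full 14.5×19 rectangle (area 275.50 mm²); the cube at (6.5, 3) (footprint 12×24) is included at this height (area 288.00 mm²); Combining (union): the regions partially overlap — summed areas 778.19 mm² minus the doubly-counted overlap 302.38 mm² gives 475.81 mm² — area = 475.81 mm². So its area = 475.81 mm². Layer 127 (z = 12.7): the cube does not reach this height (z outside [0, 4]); the cylinder at (-1, 12.5) is absent (z outside [0.5, 12.5]); the cube at (-0.5, 1) is present — its section is the full 14.5×19 rectangle (area 275.50 mm²); the cube at (6.5, 3) is present — its section is the full 12×24 rectangle (area 288.00 mm²); Merging all regions: the regions partially overlap — summed areas 563.50 mm² minus the doubly-counted overlap 127.50 mm² gives 436.00 mm² — area = 436.00 mm². So its area = 436.00 mm². Layer 37 is larger (475.81 vs 436.00 mm²).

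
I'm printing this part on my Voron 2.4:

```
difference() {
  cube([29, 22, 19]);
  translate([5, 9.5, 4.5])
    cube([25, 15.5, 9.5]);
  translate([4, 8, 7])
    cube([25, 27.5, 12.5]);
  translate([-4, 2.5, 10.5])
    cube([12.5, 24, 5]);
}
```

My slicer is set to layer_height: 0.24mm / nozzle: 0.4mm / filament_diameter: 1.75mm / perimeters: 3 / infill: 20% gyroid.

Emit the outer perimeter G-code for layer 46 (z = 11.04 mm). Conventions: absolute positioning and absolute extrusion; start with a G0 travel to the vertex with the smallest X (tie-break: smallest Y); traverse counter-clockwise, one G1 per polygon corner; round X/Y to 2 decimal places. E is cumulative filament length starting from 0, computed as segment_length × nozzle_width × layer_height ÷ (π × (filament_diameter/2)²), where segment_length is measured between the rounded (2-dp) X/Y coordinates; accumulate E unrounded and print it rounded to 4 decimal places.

At z = 11.04 mm: the 29×22 cube contributes its full rectangle; the 25×15.5 cube at (5, 9.5) contributes its full rectangle; the 25×27.5 cube at (4, 8) contributes its full rectangle; the cube at (-4, 2.5) (footprint 12.5×24) is included at this height; Subtracting the remaining from the first: starting from the 29×22 cube, the 25×15.5 cube at (5, 9.5) partially overlaps it — only the 300.00 mm² overlap (of its 387.50 mm²) is removed, clipping the outline; the 25×27.5 cube at (4, 8) partially overlaps it — only the 50.00 mm² overlap (of its 687.50 mm²) is removed, clipping the outline; the 12.5×24 cube at (-4, 2.5) partially overlaps it — only the 102.75 mm² overlap (of its 300.00 mm²) is removed, clipping the outline — 1 connected region. The outline is a single polygon with 6 vertices. Extrusion per mm of travel: 0.4 × 0.24 / (π × 0.875²) = 0.039912. Accumulating E over each segment gives final E = 2.9535.

G0 X0.00 Y0.00 Z11.04
G1 X29.00 Y0.00 E1.1575
G1 X29.00 Y8.00 E1.4767
G1 X8.50 Y8.00 E2.2949
G1 X8.50 Y2.50 E2.5145
G1 X0.00 Y2.50 E2.8537
G1 X0.00 Y0.00 E2.9535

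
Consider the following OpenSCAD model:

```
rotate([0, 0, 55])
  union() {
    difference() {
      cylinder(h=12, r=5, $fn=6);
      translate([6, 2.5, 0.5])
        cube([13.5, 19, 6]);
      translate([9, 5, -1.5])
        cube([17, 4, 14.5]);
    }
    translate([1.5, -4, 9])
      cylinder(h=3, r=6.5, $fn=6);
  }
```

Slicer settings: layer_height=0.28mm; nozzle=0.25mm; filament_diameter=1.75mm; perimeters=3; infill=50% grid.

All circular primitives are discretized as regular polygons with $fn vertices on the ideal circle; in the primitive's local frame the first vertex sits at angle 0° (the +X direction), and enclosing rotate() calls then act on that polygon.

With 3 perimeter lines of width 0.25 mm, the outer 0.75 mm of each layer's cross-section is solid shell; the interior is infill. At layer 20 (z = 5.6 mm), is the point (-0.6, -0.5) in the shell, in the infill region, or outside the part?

infill

At z = 5.6 mm: the r=5 cylinder gives a regular 6-gon of circumradius 5 (constant along its height); the cube at (6, 2.5) is present — its section is the full 13.5×19 rectangle; the cube at (9, 5) is present — its section is the full 17×4 rectangle; Taking the first minus the rest: starting from the r=5 cylinder, the 13.5×19 cube at (6, 2.5) misses the remaining region (no effect); the 17×4 cube at (9, 5) misses the remaining region (no effect) — 1 connected region; the cylinder at (1.5, -4) does not reach this height (z outside [9, 12]); Combining (union): only that combined region is present, so the union is just that shape — 1 connected region; (rotated 55° about Z; rotation is an isometry so areas/perimeters/island counts are preserved). Overall, the cross-section is a single solid region. Undo the 55° rotation: the query point maps to (-0.754, 0.205) in the un-rotated model frame. The nearest boundary edge runs (-5.00, 0.00)→(-2.50, 4.33); distance from the point to it = 3.58 mm. The point is inside the cross-section and 3.58 mm from the nearest boundary — more than the 0.75 mm shell width (3 × 0.25), so it's in the infill interior.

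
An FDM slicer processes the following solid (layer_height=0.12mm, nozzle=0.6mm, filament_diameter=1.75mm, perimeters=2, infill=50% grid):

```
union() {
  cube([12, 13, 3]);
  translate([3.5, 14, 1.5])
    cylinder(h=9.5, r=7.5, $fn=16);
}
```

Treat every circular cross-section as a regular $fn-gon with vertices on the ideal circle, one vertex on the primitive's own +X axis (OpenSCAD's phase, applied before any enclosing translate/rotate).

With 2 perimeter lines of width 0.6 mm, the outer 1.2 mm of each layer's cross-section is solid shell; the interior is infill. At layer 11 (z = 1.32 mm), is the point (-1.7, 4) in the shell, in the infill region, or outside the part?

outside

At z = 1.32 mm: the cube (footprint 12×13) is included at this height; the cylinder at (3.5, 14) does not reach this height (z outside [1.5, 11]); Merging all regions: only the 12×13 cube is present, so the union is just that shape — 1 connected region. Overall, the cross-section is a single solid region. The nearest boundary edge runs (0.00, 13.00)→(0.00, 0.00); distance from the point to it = 1.70 mm. The point is not inside any of the regions above, so it lies outside the cross-section (1.70 mm from the nearest boundary).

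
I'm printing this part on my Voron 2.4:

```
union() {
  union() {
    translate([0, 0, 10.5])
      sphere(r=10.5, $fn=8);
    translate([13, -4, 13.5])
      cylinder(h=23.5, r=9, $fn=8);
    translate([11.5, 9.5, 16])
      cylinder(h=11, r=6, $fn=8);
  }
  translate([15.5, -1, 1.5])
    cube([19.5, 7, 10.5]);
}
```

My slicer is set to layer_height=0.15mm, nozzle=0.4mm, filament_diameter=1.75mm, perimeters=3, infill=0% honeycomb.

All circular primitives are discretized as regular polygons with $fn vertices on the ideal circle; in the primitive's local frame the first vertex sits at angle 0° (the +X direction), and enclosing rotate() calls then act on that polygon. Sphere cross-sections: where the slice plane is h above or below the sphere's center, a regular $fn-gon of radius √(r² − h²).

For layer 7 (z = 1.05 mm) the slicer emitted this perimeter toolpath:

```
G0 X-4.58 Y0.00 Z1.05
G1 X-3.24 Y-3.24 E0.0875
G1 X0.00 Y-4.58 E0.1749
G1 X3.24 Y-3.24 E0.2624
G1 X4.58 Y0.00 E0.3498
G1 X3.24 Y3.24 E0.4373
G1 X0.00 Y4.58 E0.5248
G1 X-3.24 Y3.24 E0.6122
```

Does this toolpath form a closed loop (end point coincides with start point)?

Start point (G0): (-4.58, 0.00). End point (last G1): the path does not return to the start — open.

no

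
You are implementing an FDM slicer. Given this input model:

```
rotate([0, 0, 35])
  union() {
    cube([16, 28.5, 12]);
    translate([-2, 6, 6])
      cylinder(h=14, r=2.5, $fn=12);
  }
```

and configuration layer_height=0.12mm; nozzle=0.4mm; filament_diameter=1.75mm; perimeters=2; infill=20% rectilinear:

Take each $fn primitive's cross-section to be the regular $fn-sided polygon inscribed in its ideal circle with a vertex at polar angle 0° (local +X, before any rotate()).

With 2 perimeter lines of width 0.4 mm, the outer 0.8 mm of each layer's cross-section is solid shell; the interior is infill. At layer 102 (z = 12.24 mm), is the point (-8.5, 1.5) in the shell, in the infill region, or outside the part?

At z = 12.24 mm: the cube is absent (z outside [0, 12]); the cylinder at (-2, 6): section is a regular 12-gon, circumradius r=2.5; Taking the union: only the r=2.5 cylinder at (-2, 6) is present, so the union is just that shape — 1 connected region; (whole slice rotated 35° about Z — lengths, areas and connectivity unchanged). Overall, the cross-section is a single solid region. Undo the 35° rotation: the query point maps to (-6.102, 6.104) in the un-rotated model frame. The nearest boundary edge runs (-4.17, 7.25)→(-4.50, 6.00); distance from the point to it = 1.61 mm. The point is not inside any of the regions above, so it lies outside the cross-section (1.61 mm from the nearest boundary).

outside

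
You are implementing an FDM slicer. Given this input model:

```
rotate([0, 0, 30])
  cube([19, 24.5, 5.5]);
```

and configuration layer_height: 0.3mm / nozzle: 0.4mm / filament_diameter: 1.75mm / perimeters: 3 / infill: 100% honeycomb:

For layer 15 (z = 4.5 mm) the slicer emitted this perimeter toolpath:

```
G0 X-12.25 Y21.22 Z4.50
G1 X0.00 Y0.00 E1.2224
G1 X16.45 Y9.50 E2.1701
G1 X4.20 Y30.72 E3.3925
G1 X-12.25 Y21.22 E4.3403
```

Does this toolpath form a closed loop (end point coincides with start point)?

Start point (G0): (-12.25, 21.22). End point (last G1): the path returns to the start — closed.

yes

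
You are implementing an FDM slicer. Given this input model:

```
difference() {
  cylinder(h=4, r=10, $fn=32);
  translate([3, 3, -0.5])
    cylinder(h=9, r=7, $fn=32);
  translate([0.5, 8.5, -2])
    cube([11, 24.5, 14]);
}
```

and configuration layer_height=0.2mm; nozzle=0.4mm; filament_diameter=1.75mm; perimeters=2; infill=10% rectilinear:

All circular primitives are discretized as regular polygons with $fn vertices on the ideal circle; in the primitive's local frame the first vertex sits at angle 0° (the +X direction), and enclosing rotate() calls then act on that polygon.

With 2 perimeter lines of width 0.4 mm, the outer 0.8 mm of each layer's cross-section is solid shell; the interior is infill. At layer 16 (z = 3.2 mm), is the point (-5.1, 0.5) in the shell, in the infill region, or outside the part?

At z = 3.2 mm: the r=10 cylinder gives a regular 32-gon of circumradius 10 (constant along its height); the cylinder at (3, 3): section is a regular 32-gon, circumradius r=7; the 11×24.5 cube at (0.5, 8.5) contributes its full rectangle; After the difference (first − rest): starting from the r=10 cylinder, the r=7 cylinder at (3, 3) partially overlaps it — only the 142.19 mm² overlap (of its 152.95 mm²) is removed, clipping the outline; the 11×24.5 cube at (0.5, 8.5) partially overlaps it — only the 0.23 mm² overlap (of its 269.50 mm²) is removed, clipping the outline — 1 connected region. Overall, the cross-section is a single solid region. The nearest boundary edge runs (-3.87, 1.63)→(-3.47, 0.32); distance from the point to it = 1.51 mm. The point is inside the cross-section and 1.51 mm from the nearest boundary — more than the 0.8 mm shell width (2 × 0.4), so it's in the infill interior.

infill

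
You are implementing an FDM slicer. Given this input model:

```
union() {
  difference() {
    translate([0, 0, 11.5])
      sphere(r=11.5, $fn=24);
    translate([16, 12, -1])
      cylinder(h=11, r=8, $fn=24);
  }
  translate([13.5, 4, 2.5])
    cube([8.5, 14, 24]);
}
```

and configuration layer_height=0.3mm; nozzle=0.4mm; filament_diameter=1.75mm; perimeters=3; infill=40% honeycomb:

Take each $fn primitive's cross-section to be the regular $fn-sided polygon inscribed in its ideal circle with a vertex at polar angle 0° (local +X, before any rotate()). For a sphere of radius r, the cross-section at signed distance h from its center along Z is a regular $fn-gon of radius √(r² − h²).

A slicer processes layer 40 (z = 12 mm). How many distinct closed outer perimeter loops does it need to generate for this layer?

At z = 12 mm: the sphere: section is a regular 24-gon, circumradius = √(r²−h²) = √(11.5²−0.5²) = 11.489; the cylinder at (16, 12) is absent (z outside [-1, 10]); Taking the first minus the rest: none of the subtracted shapes is present at this height, so the r=11.5 sphere is unchanged — 1 connected region; the 8.5×14 cube at (13.5, 4) contributes its full rectangle; Taking the union: the 2 present regions are separate (no shared area or edge), so areas and boundary lengths simply add and each stays a separate island — 2 connected regions. The result has 2 disconnected regions.

2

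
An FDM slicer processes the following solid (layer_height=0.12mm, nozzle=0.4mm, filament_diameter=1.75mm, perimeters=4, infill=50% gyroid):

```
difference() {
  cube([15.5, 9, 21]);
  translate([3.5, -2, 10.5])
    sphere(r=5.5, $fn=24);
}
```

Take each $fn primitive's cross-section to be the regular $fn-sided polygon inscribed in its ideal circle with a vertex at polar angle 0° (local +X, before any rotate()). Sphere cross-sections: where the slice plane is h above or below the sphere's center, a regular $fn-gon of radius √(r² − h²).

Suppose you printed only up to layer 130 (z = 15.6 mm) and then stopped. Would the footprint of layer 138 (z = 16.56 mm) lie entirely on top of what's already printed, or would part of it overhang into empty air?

entirely on top

Compare the two slices. At z = 15.6: the cube is present — its section is the full 15.5×9 rectangle (area 139.50 mm²); the r=5.5 sphere at (3.5, -2) slices to a regular 24-gon of circumradius 2.059 (√(r²−h²) with h=5.1 from center) (area = (24/2)·2.059²·sin(360°/24) = 13.17 mm²); Subtracting the remaining from the first: starting from the 15.5×9 cube (139.50 mm²), the r=5.5 sphere at (3.5, -2) partially overlaps it — only the 0.03 mm² overlap (of its 13.17 mm²) is removed, clipping the outline — area = 139.47 mm². At z = 16.56: the 15.5×9 cube contributes its full rectangle (area 139.50 mm²); the sphere at (3.5, -2) is not intersected at this z (|z−center|=6.060 > r=5.5); Subtracting the remaining from the first: none of the subtracted shapes is present at this height, so the 15.5×9 cube is unchanged — area = 139.50 mm². Checking containment: the cross-section at z = 16.56 is a subset of the cross-section at z = 15.6.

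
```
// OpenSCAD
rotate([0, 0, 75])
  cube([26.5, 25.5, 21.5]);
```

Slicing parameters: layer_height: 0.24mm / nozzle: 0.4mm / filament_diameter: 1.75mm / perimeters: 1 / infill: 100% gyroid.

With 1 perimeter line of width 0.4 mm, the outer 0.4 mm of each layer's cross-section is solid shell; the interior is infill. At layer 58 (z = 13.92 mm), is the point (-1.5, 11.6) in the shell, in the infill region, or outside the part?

infill

At z = 13.92 mm: the 26.5×25.5 cube contributes its full rectangle; (rotated 75° about Z; rotation is an isometry so areas/perimeters/island counts are preserved). Overall, the cross-section is a single solid region. Undo the 75° rotation: the query point maps to (10.817, 4.451) in the un-rotated model frame. The nearest boundary edge runs (0.00, 0.00)→(26.50, 0.00); distance from the point to it = 4.45 mm. The point is inside the cross-section and 4.45 mm from the nearest boundary — more than the 0.4 mm shell width (1 × 0.4), so it's in the infill interior.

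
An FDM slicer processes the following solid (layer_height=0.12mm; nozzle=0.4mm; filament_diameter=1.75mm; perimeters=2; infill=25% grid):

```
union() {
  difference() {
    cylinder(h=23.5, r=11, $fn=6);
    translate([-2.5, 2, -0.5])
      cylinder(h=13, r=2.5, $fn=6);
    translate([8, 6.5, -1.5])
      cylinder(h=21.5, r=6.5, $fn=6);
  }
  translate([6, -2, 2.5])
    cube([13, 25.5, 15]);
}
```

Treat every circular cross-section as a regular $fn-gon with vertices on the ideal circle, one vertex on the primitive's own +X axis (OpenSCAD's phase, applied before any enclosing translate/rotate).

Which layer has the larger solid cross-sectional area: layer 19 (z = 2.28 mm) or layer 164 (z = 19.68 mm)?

layer 164 (z = 19.68 mm)

Layer 19 (z = 2.28): the cylinder: section is a regular 6-gon, circumradius r=11 (area = (6/2)·11.000²·sin(360°/6) = 314.37 mm²); the r=2.5 cylinder at (-2.5, 2) contributes a regular 6-gon of circumradius 2.5 (area = (6/2)·2.500²·sin(360°/6) = 16.24 mm²); the r=6.5 cylinder at (8, 6.5) contributes a regular 6-gon of circumradius 6.5 (area = (6/2)·6.500²·sin(360°/6) = 109.77 mm²); After the difference (first − rest): starting from the r=11 cylinder (314.37 mm²), the r=2.5 cylinder at (-2.5, 2) lies wholly inside it (removes its full 16.24 mm² and its 15.00 mm outline becomes a hole wall); the r=6.5 cylinder at (8, 6.5) partially overlaps it — only the 44.46 mm² overlap (of its 109.77 mm²) is removed, clipping the outline — area = 253.67 mm²; the cube at (6, -2) is not intersected at this z (z outside [2.5, 17.5]); Combining (union): only the result so far is present, so the union is just that shape — area = 253.67 mm². So its area = 253.67 mm². Layer 164 (z = 19.68): the r=11 cylinder gives a regular 6-gon of circumradius 11 (constant along its height) (area = (6/2)·11.000²·sin(360°/6) = 314.37 mm²); the cylinder at (-2.5, 2) is absent (z outside [-0.5, 12.5]); the cylinder at (8, 6.5): section is a regular 6-gon, circumradius r=6.5 (area = (6/2)·6.500²·sin(360°/6) = 109.77 mm²); After the difference (first − rest): starting from the r=11 cylinder (314.37 mm²), the r=6.5 cylinder at (8, 6.5) partially overlaps it — only the 44.46 mm² overlap (of its 109.77 mm²) is removed, clipping the outline — area = 269.91 mm²; the cube at (6, -2) is absent (z outside [2.5, 17.5]); Merging all regions: only the result so far is present, so the union is just that shape — area = 269.91 mm². So its area = 269.91 mm². Layer 164 is larger (269.91 vs 253.67 mm²).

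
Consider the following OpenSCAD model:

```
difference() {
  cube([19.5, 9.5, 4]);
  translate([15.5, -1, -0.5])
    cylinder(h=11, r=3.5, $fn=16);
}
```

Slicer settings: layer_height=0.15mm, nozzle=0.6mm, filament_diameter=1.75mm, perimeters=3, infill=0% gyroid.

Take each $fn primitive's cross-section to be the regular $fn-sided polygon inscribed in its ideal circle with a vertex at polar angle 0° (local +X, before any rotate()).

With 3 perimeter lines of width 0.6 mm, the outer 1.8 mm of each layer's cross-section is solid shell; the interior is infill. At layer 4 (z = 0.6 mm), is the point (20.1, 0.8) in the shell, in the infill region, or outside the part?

At z = 0.6 mm: the 19.5×9.5 cube contributes its full rectangle; the r=3.5 cylinder at (15.5, -1) contributes a regular 16-gon of circumradius 3.5; After the difference (first − rest): starting from the 19.5×9.5 cube, the r=3.5 cylinder at (15.5, -1) partially overlaps it — only the 11.95 mm² overlap (of its 37.50 mm²) is removed, clipping the outline — 1 connected region. Overall, the cross-section is a single solid region. The nearest boundary edge runs (19.50, 9.50)→(19.50, 0.00); distance from the point to it = 0.60 mm. The point is not inside any of the regions above, so it lies outside the cross-section (0.60 mm from the nearest boundary).

outside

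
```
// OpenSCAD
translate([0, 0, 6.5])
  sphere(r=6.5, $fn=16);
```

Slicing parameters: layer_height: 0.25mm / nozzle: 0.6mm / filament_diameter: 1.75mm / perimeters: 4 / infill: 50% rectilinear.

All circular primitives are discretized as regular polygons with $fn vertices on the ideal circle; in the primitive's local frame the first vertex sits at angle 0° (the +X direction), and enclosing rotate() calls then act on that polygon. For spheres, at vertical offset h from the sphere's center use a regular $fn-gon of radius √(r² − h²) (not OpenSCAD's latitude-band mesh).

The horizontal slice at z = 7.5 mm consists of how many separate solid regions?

1

At z = 7.5 mm: the r=6.5 sphere slices to a regular 16-gon of circumradius 6.423 (√(r²−h²) with h=1 from center). The result has 1 disconnected region.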